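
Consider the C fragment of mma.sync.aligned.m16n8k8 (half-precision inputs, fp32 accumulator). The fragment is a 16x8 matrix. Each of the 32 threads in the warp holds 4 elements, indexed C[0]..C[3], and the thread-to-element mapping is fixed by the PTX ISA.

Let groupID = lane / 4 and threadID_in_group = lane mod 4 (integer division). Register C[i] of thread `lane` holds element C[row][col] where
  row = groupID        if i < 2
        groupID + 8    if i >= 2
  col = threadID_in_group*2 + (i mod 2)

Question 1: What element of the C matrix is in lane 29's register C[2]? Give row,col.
15,2

L=29->g=29>>2=7, t=29&3=1
[2]->row 7+8=15  col 1·2+0=2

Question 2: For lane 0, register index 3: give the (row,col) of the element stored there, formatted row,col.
8,1

lane 0: grp=0 (0/4), tig=0 (0%4)
i=3: r=0+8=8, c=0*2+1=1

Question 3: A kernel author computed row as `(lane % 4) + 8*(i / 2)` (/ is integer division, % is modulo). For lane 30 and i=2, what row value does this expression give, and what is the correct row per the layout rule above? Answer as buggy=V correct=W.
buggy=10 correct=15

`(lane % 4) + 8*(i / 2)`[30,2]→10
30: G=7,T=2
[2] (7+8,2*2+0) = (15,4)
row: 10 vs 15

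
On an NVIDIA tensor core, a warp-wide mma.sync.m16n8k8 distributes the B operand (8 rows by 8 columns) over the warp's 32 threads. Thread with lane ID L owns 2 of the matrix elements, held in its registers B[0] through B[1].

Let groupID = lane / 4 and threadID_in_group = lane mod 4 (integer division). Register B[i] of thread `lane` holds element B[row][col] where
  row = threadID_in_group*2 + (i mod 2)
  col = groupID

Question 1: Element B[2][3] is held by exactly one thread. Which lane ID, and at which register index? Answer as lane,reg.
c=3->g=3  r=2->t=1,b0=0
L=3*4+1=13  i=0=0

13,0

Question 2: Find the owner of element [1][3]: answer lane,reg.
12,1

c=3->g=3  r=1->t=0,b0=1
L=3*4+0=12  i=1=1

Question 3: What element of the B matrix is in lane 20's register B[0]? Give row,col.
0,5

lane 20→20/4=5, 20 mod 4=0
i=0  r:2·0+0→0  c:5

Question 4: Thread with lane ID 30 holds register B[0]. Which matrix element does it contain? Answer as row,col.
4,7

L=30->g=30>>2=7, t=30&3=2
[0]->row 2·2+0=4  col g=7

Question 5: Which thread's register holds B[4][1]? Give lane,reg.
6,0

c:1=>grp=1  r:4=>tig=2,lo=0
L=1*4+2=6  i=0=0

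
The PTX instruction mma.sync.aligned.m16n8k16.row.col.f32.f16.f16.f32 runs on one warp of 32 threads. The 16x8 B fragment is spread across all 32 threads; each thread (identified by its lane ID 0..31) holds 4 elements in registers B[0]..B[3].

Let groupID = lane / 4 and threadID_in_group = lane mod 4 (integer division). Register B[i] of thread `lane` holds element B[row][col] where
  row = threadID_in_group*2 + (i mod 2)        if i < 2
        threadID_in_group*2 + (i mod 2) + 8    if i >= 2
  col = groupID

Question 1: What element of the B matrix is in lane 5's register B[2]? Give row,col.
lane 5→5/4=1, 5 mod 4=1
i=2  r:2·1+0+8→10  c:1

10,1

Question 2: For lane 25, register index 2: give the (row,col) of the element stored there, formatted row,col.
10,6

L=25->g=25>>2=6, t=25&3=1
[2]->row 1·2+0+8=10  col g=6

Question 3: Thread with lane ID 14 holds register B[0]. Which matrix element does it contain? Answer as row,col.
4,3

14: gid=3,tid=2
[0] (2*2+0+0,3) = (4,3)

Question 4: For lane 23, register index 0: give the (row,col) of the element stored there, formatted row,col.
6,5

lane 23=>23/4=5, 23 mod 4=3
i=0  r:2·3+0+0=>6  c:5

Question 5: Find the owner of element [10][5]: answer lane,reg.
21,2

c=5->g=5  r=10->rb=1,t=1,b0=0
L=5*4+1=21  i=1*2+0=2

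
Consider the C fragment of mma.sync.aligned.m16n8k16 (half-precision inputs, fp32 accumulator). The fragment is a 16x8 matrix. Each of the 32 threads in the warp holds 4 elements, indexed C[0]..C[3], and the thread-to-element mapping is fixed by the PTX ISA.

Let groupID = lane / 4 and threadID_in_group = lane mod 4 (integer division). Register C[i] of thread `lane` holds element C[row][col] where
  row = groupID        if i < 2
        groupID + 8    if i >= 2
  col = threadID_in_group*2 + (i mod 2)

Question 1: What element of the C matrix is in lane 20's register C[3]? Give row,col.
13,1

L=20=>grp=20>>2=5, tig=20&3=0
[3]=>row 5+8=13  col 0·2+1=1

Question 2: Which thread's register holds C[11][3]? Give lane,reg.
13,3

r:11=>grp=3,rB=1  c:3=>tig=1,lo=1
L=3*4+1=13  i=1*2+1=3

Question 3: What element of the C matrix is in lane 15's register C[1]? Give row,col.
3,7

15: gr=3,th=3
[1] (3+0,3*2+1) = (3,7)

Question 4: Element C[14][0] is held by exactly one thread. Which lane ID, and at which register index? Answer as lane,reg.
24,2

r=14→G=6,rhi=1  c=0→T=0,p=0
L=6*4+0=24  i=1*2+0=2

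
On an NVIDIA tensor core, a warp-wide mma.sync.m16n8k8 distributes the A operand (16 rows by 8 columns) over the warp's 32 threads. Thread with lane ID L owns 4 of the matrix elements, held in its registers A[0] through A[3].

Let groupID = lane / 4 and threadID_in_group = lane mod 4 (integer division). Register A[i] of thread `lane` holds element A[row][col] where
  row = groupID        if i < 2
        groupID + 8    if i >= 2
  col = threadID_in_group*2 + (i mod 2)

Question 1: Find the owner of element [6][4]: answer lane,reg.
26,0

r=6->g=6,rb=0  c=4->t=2,b0=0
L=6*4+2=26  i=0*2+0=0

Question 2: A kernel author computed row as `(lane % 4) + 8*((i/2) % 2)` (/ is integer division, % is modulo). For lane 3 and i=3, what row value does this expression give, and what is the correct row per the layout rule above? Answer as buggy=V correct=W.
`(lane % 4) + 8*((i/2) % 2)`[3,3]->11
3: gid=0,tid=3
[3] (0+8,3*2+1) = (8,7)
row: 11 vs 8

buggy=11 correct=8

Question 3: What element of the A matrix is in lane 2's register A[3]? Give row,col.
lane 2->2/4=0, 2 mod 4=2
i=3  r:0+8->8  c:2·2+1->5

8,5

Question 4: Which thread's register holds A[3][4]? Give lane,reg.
r: 3->gid=3,r8=0  c: 4->tid=2,i&1=0
L=3*4+2=14  i=0*2+0=0

14,0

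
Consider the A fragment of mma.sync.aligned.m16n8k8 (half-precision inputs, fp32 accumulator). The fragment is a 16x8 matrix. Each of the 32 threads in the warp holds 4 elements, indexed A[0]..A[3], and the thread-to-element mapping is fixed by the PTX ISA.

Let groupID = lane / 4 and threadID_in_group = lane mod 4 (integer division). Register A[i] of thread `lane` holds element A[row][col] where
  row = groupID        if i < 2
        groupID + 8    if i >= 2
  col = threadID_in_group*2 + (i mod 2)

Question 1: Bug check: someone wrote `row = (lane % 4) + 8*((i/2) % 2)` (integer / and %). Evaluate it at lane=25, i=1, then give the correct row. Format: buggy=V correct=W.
`(lane % 4) + 8*((i/2) % 2)`[25,1]→1
L=25→G=25>>2=6, T=25&3=1
[1]→row 6+0=6  col 1·2+1=3
row: 1 vs 6

buggy=1 correct=6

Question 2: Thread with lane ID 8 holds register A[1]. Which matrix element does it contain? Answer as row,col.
2,1

lane 8: g=2 (8/4), t=0 (8%4)
i=1: r=2+0=2, c=0*2+1=1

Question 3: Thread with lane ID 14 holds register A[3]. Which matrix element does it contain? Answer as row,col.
L=14->gid=14>>2=3, tid=14&3=2
[3]->row 3+8=11  col 2·2+1=5

11,5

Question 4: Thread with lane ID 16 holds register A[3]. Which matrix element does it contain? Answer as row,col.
12,1

L=16->gid=16>>2=4, tid=16&3=0
[3]->row 4+8=12  col 0·2+1=1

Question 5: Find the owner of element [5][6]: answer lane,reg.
23,0

r: 5->gid=5,r8=0  c: 6->tid=3,i&1=0
L=5*4+3=23  i=0*2+0=0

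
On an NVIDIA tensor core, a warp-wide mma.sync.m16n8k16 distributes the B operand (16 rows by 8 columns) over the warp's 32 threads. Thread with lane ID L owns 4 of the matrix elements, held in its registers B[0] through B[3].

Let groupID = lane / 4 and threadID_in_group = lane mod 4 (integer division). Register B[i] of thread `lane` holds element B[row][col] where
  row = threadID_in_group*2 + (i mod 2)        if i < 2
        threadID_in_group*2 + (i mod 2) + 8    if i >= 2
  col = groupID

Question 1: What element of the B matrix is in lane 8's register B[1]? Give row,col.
8: gr=2,th=0
[1] (0*2+1+0,2) = (1,2)

1,2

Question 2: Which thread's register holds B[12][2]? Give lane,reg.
c=2→G=2  r=12→rhi=1,T=2,p=0
L=2*4+2=10  i=1*2+0=2

10,2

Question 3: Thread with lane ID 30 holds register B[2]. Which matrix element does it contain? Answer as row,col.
12,7

lane 30->30/4=7, 30 mod 4=2
i=2  r:2·2+0+8->12  c:7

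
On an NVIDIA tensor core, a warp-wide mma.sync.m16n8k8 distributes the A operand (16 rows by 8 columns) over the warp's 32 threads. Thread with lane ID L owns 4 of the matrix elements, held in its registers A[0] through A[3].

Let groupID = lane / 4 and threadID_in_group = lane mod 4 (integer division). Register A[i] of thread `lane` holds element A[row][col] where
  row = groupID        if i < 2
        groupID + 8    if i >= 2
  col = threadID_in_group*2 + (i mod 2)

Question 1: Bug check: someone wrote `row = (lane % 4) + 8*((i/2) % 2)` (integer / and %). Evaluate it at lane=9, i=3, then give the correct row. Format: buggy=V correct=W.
buggy=9 correct=10

`(lane % 4) + 8*((i/2) % 2)`[9,3]->9
lane 9: gid=2 (9/4), tid=1 (9%4)
i=3: r=2+8=10, c=1*2+1=3
row: 9 vs 10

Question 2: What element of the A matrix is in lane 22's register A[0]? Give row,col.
5,4

lane 22: g=5 (22/4), t=2 (22%4)
i=0: r=5+0=5, c=2*2+0=4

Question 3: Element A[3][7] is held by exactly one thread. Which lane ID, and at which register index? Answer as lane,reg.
15,1

r=3⇒gr=3,Rb=0  c=7⇒th=3,odd=1
L=3*4+3=15  i=0*2+1=1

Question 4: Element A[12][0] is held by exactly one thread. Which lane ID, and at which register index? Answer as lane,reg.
16,2

r=12→G=4,rhi=1  c=0→T=0,p=0
L=4*4+0=16  i=1*2+0=2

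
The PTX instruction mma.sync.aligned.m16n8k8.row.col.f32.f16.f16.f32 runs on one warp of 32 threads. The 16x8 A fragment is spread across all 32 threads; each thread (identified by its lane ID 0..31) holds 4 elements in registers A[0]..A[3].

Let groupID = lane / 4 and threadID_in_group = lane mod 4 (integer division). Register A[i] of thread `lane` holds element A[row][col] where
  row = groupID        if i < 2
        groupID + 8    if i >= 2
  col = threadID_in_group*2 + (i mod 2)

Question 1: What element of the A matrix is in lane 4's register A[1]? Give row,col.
1,1

4: g=1,t=0
[1] (1+0,0*2+1) = (1,1)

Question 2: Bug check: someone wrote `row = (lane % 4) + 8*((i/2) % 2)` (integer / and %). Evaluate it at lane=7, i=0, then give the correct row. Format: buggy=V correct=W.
`(lane % 4) + 8*((i/2) % 2)`[7,0]→3
lane 7→7/4=1, 7 mod 4=3
i=0  r:1+0→1  c:2·3+0→6
row: 3 vs 1

buggy=3 correct=1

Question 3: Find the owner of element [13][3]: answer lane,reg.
21,3

r=13→G=5,rhi=1  c=3→T=1,p=1
L=5*4+1=21  i=1*2+1=3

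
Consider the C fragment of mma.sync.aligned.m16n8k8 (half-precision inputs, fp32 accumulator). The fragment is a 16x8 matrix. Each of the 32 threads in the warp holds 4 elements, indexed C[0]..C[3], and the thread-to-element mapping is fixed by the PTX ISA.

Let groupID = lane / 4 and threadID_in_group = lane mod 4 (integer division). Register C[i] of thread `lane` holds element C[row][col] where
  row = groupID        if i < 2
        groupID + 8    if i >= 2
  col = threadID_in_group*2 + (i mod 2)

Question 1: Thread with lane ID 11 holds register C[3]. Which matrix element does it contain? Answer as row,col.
11: G=2,T=3
[3] (2+8,3*2+1) = (10,7)

10,7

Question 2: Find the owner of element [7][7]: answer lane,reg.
31,1

r:7=>grp=7,rB=0  c:7=>tig=3,lo=1
L=7*4+3=31  i=0*2+1=1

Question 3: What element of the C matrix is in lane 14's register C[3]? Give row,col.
lane 14: g=3 (14/4), t=2 (14%4)
i=3: r=3+8=11, c=2*2+1=5

11,5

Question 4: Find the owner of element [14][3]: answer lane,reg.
r=14→G=6,rhi=1  c=3→T=1,p=1
L=6*4+1=25  i=1*2+1=3

25,3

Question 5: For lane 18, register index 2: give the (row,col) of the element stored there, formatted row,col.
L=18→G=18>>2=4, T=18&3=2
[2]→row 4+8=12  col 2·2+0=4

12,4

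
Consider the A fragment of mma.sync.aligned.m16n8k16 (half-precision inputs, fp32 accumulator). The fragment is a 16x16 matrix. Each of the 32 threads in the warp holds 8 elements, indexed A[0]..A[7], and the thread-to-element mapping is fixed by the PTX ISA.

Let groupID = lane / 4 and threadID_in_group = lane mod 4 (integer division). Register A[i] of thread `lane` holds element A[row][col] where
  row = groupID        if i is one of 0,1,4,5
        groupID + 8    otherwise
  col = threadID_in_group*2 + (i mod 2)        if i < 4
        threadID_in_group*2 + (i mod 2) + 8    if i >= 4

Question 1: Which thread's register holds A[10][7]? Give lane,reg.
r:10=>grp=2,rB=1  c:7=>cB=0,tig=3,lo=1
L=2*4+3=11  i=0*4+1*2+1=3

11,3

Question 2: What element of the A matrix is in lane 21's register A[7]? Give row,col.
lane 21->21/4=5, 21 mod 4=1
i=7  r:5+8->13  c:2·1+1+8->11

13,11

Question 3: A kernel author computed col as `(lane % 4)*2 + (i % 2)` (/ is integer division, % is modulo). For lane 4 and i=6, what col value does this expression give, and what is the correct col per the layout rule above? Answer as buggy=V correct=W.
buggy=0 correct=8

`(lane % 4)*2 + (i % 2)`[4,6]->0
L=4->gid=4>>2=1, tid=4&3=0
[6]->row 1+8=9  col 0·2+0+8=8
col: 0 vs 8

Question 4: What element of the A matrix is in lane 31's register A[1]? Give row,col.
7,7

lane 31→31/4=7, 31 mod 4=3
i=1  r:7+0→7  c:2·3+1+0→7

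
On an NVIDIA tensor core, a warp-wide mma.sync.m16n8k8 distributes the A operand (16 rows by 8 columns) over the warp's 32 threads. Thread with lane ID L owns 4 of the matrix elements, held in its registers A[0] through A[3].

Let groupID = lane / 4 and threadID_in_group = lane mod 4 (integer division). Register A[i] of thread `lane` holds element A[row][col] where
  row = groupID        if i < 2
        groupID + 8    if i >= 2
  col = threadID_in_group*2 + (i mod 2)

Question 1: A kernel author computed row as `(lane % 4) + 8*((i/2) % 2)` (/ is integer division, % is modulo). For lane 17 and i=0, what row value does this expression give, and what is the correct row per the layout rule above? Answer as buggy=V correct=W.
`(lane % 4) + 8*((i/2) % 2)`[17,0]⇒1
17: gr=4,th=1
[0] (4+0,1*2+0) = (4,2)
row: 1 vs 4

buggy=1 correct=4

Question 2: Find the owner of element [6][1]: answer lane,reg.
r:6=>grp=6,rB=0  c:1=>tig=0,lo=1
L=6*4+0=24  i=0*2+1=1

24,1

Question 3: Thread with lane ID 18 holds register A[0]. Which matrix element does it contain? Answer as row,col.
4,4

18: grp=4,tig=2
[0] (4+0,2*2+0) = (4,4)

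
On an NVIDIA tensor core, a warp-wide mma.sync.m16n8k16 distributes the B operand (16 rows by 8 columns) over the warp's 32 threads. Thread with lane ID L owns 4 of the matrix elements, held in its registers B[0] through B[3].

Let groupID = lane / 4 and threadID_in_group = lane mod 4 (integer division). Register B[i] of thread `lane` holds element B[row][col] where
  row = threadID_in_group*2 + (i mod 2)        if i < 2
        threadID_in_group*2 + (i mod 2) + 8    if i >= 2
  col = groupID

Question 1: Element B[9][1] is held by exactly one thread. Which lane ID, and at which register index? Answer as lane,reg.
c: 1->gid=1  r: 9->r8=1,tid=0,i&1=1
L=1*4+0=4  i=1*2+1=3

4,3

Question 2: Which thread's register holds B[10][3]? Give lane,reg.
c: 3->gid=3  r: 10->r8=1,tid=1,i&1=0
L=3*4+1=13  i=1*2+0=2

13,2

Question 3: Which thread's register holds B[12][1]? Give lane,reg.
c:1=>grp=1  r:12=>rB=1,tig=2,lo=0
L=1*4+2=6  i=1*2+0=2

6,2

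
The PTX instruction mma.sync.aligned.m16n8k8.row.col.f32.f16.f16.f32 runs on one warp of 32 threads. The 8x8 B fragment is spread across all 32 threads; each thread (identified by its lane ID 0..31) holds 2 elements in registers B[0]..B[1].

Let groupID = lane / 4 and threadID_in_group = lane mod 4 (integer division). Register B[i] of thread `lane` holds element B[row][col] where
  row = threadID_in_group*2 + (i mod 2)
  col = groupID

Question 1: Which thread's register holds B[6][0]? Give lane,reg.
c=0->g=0  r=6->t=3,b0=0
L=0*4+3=3  i=0=0

3,0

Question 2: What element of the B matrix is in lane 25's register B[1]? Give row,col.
lane 25→25/4=6, 25 mod 4=1
i=1  r:2·1+1→3  c:6

3,6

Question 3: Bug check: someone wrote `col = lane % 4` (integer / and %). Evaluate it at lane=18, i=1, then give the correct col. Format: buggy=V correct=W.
`lane % 4`[18,1]⇒2
L=18⇒gr=18>>2=4, th=18&3=2
[1]⇒row 2·2+1=5  col gr=4
col: 2 vs 4

buggy=2 correct=4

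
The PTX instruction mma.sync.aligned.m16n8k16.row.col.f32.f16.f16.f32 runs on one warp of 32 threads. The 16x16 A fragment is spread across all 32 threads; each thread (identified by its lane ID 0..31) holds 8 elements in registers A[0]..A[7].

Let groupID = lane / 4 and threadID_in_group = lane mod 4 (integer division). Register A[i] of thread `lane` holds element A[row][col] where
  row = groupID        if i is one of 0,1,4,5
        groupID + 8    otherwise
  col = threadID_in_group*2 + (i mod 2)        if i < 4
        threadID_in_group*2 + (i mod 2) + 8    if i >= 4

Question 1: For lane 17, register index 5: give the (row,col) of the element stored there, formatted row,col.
lane 17=>17/4=4, 17 mod 4=1
i=5  r:4+0=>4  c:2·1+1+8=>11

4,11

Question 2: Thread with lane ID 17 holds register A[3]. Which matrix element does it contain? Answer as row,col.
12,3

L=17->g=17>>2=4, t=17&3=1
[3]->row 4+8=12  col 1·2+1+0=3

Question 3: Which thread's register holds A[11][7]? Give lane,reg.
15,3

r: 11->gid=3,r8=1  c: 7->c8=0,tid=3,i&1=1
L=3*4+3=15  i=0*4+1*2+1=3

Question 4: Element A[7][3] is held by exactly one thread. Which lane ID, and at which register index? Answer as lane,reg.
29,1

r=7⇒gr=7,Rb=0  c=3⇒Cb=0,th=1,odd=1
L=7*4+1=29  i=0*4+0*2+1=1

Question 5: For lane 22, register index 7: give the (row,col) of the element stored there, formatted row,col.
13,13

22: gid=5,tid=2
[7] (5+8,2*2+1+8) = (13,13)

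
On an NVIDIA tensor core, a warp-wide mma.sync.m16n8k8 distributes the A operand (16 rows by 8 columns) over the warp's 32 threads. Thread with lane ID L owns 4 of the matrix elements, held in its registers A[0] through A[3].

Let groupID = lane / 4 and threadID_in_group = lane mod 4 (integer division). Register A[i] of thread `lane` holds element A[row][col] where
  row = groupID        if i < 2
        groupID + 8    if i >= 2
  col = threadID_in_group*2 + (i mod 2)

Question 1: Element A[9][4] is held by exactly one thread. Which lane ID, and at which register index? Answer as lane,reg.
6,2

r:9=>grp=1,rB=1  c:4=>tig=2,lo=0
L=1*4+2=6  i=1*2+0=2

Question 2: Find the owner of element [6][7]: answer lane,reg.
r=6⇒gr=6,Rb=0  c=7⇒th=3,odd=1
L=6*4+3=27  i=0*2+1=1

27,1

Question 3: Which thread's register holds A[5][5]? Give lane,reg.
r: 5->gid=5,r8=0  c: 5->tid=2,i&1=1
L=5*4+2=22  i=0*2+1=1

22,1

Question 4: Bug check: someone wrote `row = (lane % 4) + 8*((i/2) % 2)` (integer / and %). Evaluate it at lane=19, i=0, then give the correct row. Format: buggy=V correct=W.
`(lane % 4) + 8*((i/2) % 2)`[19,0]⇒3
19: gr=4,th=3
[0] (4+0,3*2+0) = (4,6)
row: 3 vs 4

buggy=3 correct=4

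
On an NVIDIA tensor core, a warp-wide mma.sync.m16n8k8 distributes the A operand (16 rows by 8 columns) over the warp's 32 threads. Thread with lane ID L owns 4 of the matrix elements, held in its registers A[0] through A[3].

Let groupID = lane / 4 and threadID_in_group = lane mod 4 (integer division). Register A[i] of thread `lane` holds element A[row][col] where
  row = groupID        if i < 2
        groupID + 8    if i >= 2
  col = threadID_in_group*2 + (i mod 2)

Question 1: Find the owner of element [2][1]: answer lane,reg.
8,1

r: 2->gid=2,r8=0  c: 1->tid=0,i&1=1
L=2*4+0=8  i=0*2+1=1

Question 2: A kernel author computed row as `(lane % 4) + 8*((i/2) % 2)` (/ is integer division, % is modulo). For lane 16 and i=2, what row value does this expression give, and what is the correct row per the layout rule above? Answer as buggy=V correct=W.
`(lane % 4) + 8*((i/2) % 2)`[16,2]=>8
lane 16: grp=4 (16/4), tig=0 (16%4)
i=2: r=4+8=12, c=0*2+0=0
row: 8 vs 12

buggy=8 correct=12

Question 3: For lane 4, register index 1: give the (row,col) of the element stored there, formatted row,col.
1,1

lane 4: gid=1 (4/4), tid=0 (4%4)
i=1: r=1+0=1, c=0*2+1=1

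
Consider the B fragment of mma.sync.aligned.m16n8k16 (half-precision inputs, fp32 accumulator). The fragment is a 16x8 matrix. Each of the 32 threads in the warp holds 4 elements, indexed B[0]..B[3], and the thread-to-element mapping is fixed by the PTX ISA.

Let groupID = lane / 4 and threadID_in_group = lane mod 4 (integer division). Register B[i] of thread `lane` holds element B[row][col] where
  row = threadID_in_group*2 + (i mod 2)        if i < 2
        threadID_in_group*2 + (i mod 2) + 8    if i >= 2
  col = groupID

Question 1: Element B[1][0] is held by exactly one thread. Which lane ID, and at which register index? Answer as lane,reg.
c=0->g=0  r=1->rb=0,t=0,b0=1
L=0*4+0=0  i=0*2+1=1

0,1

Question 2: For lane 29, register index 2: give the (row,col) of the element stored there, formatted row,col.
L=29→G=29>>2=7, T=29&3=1
[2]→row 1·2+0+8=10  col G=7

10,7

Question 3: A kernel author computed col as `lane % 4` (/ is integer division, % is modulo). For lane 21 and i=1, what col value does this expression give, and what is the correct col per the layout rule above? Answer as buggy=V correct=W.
buggy=1 correct=5

`lane % 4`[21,1]⇒1
L=21⇒gr=21>>2=5, th=21&3=1
[1]⇒row 1·2+1+0=3  col gr=5
col: 1 vs 5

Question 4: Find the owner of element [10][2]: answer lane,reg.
9,2

c=2→G=2  r=10→rhi=1,T=1,p=0
L=2*4+1=9  i=1*2+0=2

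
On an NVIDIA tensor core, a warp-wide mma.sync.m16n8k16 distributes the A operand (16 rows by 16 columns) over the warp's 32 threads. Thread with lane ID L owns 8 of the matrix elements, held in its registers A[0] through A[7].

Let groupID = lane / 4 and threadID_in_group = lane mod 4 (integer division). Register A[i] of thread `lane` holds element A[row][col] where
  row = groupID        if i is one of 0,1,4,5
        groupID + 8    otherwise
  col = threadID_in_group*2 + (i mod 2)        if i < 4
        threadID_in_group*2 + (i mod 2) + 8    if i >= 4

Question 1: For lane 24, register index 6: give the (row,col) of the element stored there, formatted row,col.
14,8

lane 24: g=6 (24/4), t=0 (24%4)
i=6: r=6+8=14, c=0*2+0+8=8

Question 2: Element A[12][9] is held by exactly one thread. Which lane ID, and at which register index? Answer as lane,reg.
r: 12->gid=4,r8=1  c: 9->c8=1,tid=0,i&1=1
L=4*4+0=16  i=1*4+1*2+1=7

16,7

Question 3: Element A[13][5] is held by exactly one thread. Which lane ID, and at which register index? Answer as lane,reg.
r:13=>grp=5,rB=1  c:5=>cB=0,tig=2,lo=1
L=5*4+2=22  i=0*4+1*2+1=3

22,3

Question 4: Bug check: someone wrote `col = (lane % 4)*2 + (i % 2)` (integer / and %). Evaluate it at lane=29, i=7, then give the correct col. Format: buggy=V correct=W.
buggy=3 correct=11

`(lane % 4)*2 + (i % 2)`[29,7]→3
L=29→G=29>>2=7, T=29&3=1
[7]→row 7+8=15  col 1·2+1+8=11
col: 3 vs 11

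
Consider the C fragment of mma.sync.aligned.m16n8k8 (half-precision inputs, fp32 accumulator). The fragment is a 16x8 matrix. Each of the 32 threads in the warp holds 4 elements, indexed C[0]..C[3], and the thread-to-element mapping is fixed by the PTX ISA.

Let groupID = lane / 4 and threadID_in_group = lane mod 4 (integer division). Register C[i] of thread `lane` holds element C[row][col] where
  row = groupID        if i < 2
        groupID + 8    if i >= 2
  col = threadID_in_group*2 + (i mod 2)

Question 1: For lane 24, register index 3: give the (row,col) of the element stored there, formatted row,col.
14,1

L=24⇒gr=24>>2=6, th=24&3=0
[3]⇒row 6+8=14  col 0·2+1=1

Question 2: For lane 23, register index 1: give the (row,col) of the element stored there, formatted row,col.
5,7

L=23->gid=23>>2=5, tid=23&3=3
[1]->row 5+0=5  col 3·2+1=7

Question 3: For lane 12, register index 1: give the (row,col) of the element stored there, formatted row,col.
3,1

lane 12: g=3 (12/4), t=0 (12%4)
i=1: r=3+0=3, c=0*2+1=1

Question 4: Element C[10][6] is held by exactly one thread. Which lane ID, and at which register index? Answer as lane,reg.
r:10=>grp=2,rB=1  c:6=>tig=3,lo=0
L=2*4+3=11  i=1*2+0=2

11,2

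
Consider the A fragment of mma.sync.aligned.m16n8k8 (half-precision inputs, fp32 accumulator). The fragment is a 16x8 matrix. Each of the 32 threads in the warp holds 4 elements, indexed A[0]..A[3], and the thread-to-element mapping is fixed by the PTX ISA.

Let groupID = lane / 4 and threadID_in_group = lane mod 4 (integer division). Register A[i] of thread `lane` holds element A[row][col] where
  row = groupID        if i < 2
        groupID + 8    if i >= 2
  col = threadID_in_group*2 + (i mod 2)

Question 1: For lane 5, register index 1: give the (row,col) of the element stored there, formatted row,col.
lane 5→5/4=1, 5 mod 4=1
i=1  r:1+0→1  c:2·1+1→3

1,3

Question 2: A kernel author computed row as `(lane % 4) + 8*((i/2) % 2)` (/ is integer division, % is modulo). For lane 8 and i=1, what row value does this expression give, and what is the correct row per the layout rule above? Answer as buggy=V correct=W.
buggy=0 correct=2

`(lane % 4) + 8*((i/2) % 2)`[8,1]→0
L=8→G=8>>2=2, T=8&3=0
[1]→row 2+0=2  col 0·2+1=1
row: 0 vs 2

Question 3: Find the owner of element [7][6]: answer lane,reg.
r=7⇒gr=7,Rb=0  c=6⇒th=3,odd=0
L=7*4+3=31  i=0*2+0=0

31,0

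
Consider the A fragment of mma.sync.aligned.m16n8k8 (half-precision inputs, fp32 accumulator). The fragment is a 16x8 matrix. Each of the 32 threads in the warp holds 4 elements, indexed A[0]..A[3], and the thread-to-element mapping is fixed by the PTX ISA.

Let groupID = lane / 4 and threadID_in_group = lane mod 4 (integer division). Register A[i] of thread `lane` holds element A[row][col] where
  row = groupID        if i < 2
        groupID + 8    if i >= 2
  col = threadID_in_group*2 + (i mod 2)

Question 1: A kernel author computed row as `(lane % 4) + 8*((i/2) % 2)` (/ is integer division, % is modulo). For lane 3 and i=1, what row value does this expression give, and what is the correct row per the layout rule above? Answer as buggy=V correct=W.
buggy=3 correct=0

`(lane % 4) + 8*((i/2) % 2)`[3,1]->3
L=3->g=3>>2=0, t=3&3=3
[1]->row 0+0=0  col 3·2+1=7
row: 3 vs 0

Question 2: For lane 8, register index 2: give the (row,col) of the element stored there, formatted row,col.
10,0

L=8→G=8>>2=2, T=8&3=0
[2]→row 2+8=10  col 0·2+0=0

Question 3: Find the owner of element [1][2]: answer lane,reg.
r=1→G=1,rhi=0  c=2→T=1,p=0
L=1*4+1=5  i=0*2+0=0

5,0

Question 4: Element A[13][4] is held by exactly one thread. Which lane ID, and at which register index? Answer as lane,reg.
22,2

r=13->g=5,rb=1  c=4->t=2,b0=0
L=5*4+2=22  i=1*2+0=2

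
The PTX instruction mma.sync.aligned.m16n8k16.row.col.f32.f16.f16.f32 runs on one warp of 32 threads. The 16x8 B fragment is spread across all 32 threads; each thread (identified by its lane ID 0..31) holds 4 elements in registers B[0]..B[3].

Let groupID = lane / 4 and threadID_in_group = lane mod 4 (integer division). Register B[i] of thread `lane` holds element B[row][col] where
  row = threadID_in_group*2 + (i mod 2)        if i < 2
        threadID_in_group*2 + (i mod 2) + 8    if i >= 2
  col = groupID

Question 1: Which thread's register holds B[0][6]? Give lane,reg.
c: 6->gid=6  r: 0->r8=0,tid=0,i&1=0
L=6*4+0=24  i=0*2+0=0

24,0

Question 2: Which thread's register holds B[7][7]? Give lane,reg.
c: 7->gid=7  r: 7->r8=0,tid=3,i&1=1
L=7*4+3=31  i=0*2+1=1

31,1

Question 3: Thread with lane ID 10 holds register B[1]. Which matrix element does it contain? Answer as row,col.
5,2

10: gr=2,th=2
[1] (2*2+1+0,2) = (5,2)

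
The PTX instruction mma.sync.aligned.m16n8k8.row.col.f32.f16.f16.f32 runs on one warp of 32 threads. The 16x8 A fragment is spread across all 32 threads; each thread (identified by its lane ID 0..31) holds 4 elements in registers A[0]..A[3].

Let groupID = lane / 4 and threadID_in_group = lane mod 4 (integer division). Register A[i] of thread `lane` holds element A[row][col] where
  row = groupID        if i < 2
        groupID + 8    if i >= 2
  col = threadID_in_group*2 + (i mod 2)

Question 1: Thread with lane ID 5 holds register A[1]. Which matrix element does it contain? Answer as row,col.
lane 5->5/4=1, 5 mod 4=1
i=1  r:1+0->1  c:2·1+1->3

1,3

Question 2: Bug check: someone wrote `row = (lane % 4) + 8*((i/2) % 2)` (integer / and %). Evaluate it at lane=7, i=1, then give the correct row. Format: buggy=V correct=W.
buggy=3 correct=1

`(lane % 4) + 8*((i/2) % 2)`[7,1]→3
7: G=1,T=3
[1] (1+0,3*2+1) = (1,7)
row: 3 vs 1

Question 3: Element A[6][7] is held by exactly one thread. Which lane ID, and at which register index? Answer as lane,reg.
r=6→G=6,rhi=0  c=7→T=3,p=1
L=6*4+3=27  i=0*2+1=1

27,1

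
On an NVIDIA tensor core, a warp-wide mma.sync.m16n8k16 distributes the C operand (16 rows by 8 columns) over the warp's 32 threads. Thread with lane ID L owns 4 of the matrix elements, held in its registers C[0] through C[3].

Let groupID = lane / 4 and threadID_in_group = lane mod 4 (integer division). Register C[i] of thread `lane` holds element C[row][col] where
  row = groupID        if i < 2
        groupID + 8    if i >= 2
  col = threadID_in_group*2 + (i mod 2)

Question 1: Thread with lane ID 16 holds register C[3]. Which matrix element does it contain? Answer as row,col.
L=16->g=16>>2=4, t=16&3=0
[3]->row 4+8=12  col 0·2+1=1

12,1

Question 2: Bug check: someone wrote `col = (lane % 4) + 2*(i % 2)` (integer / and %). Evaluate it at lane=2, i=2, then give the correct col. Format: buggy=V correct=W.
`(lane % 4) + 2*(i % 2)`[2,2]->2
2: g=0,t=2
[2] (0+8,2*2+0) = (8,4)
col: 2 vs 4

buggy=2 correct=4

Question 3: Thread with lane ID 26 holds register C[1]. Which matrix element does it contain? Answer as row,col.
6,5

lane 26: gr=6 (26/4), th=2 (26%4)
i=1: r=6+0=6, c=2*2+1=5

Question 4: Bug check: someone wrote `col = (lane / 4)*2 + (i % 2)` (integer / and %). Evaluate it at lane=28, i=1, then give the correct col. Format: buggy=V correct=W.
buggy=15 correct=1

`(lane / 4)*2 + (i % 2)`[28,1]->15
L=28->g=28>>2=7, t=28&3=0
[1]->row 7+0=7  col 0·2+1=1
col: 15 vs 1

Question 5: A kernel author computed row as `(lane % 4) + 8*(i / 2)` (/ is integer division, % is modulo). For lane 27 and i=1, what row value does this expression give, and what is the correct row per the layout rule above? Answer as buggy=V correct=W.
`(lane % 4) + 8*(i / 2)`[27,1]⇒3
lane 27: gr=6 (27/4), th=3 (27%4)
i=1: r=6+0=6, c=3*2+1=7
row: 3 vs 6

buggy=3 correct=6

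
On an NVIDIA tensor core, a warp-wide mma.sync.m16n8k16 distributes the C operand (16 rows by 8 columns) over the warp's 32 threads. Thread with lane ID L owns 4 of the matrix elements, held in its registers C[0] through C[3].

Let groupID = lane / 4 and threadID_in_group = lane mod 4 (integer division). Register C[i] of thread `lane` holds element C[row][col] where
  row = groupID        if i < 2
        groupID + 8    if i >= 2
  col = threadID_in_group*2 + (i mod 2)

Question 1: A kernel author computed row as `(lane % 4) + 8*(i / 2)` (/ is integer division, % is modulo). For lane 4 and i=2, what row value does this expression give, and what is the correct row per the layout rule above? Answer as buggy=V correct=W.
buggy=8 correct=9

`(lane % 4) + 8*(i / 2)`[4,2]→8
lane 4: G=1 (4/4), T=0 (4%4)
i=2: r=1+8=9, c=0*2+0=0
row: 8 vs 9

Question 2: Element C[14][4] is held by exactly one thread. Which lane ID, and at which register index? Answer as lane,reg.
26,2

r=14->g=6,rb=1  c=4->t=2,b0=0
L=6*4+2=26  i=1*2+0=2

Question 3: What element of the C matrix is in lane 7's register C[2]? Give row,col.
7: g=1,t=3
[2] (1+8,3*2+0) = (9,6)

9,6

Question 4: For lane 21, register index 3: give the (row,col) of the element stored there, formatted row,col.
21: G=5,T=1
[3] (5+8,1*2+1) = (13,3)

13,3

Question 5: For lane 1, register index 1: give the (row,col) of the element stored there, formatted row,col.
lane 1->1/4=0, 1 mod 4=1
i=1  r:0+0->0  c:2·1+1->3

0,3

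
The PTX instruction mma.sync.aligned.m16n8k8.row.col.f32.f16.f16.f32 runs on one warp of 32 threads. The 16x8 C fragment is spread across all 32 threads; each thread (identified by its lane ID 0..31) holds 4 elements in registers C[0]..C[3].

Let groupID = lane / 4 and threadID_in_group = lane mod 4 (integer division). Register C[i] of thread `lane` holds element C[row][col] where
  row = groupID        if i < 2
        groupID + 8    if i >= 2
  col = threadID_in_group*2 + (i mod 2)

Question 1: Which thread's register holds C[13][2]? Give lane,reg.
21,2

r=13→G=5,rhi=1  c=2→T=1,p=0
L=5*4+1=21  i=1*2+0=2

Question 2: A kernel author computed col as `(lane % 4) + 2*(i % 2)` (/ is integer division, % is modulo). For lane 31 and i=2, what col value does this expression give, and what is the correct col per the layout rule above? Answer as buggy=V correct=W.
buggy=3 correct=6

`(lane % 4) + 2*(i % 2)`[31,2]->3
31: gid=7,tid=3
[2] (7+8,3*2+0) = (15,6)
col: 3 vs 6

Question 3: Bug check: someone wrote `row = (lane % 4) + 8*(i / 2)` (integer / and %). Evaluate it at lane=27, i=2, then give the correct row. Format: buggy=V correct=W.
`(lane % 4) + 8*(i / 2)`[27,2]⇒11
27: gr=6,th=3
[2] (6+8,3*2+0) = (14,6)
row: 11 vs 14

buggy=11 correct=14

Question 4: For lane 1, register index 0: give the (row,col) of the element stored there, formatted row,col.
lane 1→1/4=0, 1 mod 4=1
i=0  r:0+0→0  c:2·1+0→2

0,2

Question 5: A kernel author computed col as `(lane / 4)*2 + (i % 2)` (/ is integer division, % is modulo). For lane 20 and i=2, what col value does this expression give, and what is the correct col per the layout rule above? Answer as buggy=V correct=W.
buggy=10 correct=0

`(lane / 4)*2 + (i % 2)`[20,2]->10
lane 20: g=5 (20/4), t=0 (20%4)
i=2: r=5+8=13, c=0*2+0=0
col: 10 vs 0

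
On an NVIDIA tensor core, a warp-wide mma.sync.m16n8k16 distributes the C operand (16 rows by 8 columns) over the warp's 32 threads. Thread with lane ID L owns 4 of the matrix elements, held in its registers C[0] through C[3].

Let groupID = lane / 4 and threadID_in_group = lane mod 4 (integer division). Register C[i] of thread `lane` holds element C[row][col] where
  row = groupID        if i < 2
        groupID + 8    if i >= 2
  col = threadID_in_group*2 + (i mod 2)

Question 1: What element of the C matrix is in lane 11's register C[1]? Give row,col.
L=11⇒gr=11>>2=2, th=11&3=3
[1]⇒row 2+0=2  col 3·2+1=7

2,7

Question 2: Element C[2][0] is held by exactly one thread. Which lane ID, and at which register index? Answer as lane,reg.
r=2→G=2,rhi=0  c=0→T=0,p=0
L=2*4+0=8  i=0*2+0=0

8,0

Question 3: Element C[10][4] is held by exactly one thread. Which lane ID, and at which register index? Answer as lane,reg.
10,2

r: 10->gid=2,r8=1  c: 4->tid=2,i&1=0
L=2*4+2=10  i=1*2+0=2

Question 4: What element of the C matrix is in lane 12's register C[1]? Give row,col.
L=12⇒gr=12>>2=3, th=12&3=0
[1]⇒row 3+0=3  col 0·2+1=1

3,1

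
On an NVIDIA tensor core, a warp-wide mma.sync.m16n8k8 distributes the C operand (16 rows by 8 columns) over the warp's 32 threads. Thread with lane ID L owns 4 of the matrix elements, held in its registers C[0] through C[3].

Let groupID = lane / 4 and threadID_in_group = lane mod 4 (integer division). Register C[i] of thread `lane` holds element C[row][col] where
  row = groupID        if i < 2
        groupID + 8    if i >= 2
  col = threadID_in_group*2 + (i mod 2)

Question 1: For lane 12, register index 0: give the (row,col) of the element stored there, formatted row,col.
3,0

lane 12=>12/4=3, 12 mod 4=0
i=0  r:3+0=>3  c:2·0+0=>0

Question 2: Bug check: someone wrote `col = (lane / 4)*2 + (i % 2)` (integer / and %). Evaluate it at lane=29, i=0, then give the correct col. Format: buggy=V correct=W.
`(lane / 4)*2 + (i % 2)`[29,0]=>14
lane 29=>29/4=7, 29 mod 4=1
i=0  r:7+0=>7  c:2·1+0=>2
col: 14 vs 2

buggy=14 correct=2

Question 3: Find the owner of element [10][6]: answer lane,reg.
r:10=>grp=2,rB=1  c:6=>tig=3,lo=0
L=2*4+3=11  i=1*2+0=2

11,2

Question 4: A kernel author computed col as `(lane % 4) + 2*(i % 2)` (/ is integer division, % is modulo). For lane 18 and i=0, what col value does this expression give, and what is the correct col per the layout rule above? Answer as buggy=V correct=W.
`(lane % 4) + 2*(i % 2)`[18,0]→2
18: G=4,T=2
[0] (4+0,2*2+0) = (4,4)
col: 2 vs 4

buggy=2 correct=4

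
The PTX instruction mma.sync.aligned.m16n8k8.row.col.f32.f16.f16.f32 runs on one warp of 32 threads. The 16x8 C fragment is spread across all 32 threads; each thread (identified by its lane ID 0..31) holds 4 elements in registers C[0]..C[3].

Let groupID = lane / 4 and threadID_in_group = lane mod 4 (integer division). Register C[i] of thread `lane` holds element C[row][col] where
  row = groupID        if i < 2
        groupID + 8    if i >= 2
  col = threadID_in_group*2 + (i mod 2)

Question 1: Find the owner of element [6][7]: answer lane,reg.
27,1

r: 6->gid=6,r8=0  c: 7->tid=3,i&1=1
L=6*4+3=27  i=0*2+1=1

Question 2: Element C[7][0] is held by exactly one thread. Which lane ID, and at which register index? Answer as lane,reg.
r=7→G=7,rhi=0  c=0→T=0,p=0
L=7*4+0=28  i=0*2+0=0

28,0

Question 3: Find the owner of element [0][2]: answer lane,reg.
1,0

r=0->g=0,rb=0  c=2->t=1,b0=0
L=0*4+1=1  i=0*2+0=0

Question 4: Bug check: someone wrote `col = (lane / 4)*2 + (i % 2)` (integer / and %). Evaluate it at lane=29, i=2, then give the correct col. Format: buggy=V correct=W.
buggy=14 correct=2

`(lane / 4)*2 + (i % 2)`[29,2]=>14
29: grp=7,tig=1
[2] (7+8,1*2+0) = (15,2)
col: 14 vs 2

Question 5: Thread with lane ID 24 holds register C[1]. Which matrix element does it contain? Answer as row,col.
lane 24→24/4=6, 24 mod 4=0
i=1  r:6+0→6  c:2·0+1→1

6,1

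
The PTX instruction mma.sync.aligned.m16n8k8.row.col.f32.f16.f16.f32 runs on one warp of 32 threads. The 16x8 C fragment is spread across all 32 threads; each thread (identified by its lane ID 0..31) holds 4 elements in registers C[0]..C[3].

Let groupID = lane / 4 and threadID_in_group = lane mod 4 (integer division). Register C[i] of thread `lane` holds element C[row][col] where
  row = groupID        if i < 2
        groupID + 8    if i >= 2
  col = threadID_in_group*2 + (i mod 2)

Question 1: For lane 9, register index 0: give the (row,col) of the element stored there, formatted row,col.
2,2

9: G=2,T=1
[0] (2+0,1*2+0) = (2,2)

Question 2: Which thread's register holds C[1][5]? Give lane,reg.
6,1

r=1->g=1,rb=0  c=5->t=2,b0=1
L=1*4+2=6  i=0*2+1=1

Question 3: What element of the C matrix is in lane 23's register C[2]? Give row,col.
13,6

23: gr=5,th=3
[2] (5+8,3*2+0) = (13,6)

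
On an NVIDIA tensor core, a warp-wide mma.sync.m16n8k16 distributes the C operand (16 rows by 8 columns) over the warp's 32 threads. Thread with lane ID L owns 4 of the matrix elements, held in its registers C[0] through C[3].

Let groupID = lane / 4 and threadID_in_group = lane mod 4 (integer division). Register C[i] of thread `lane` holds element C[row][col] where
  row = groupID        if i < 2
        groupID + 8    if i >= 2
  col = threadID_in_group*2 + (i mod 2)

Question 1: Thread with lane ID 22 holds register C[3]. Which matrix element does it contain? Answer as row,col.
22: gr=5,th=2
[3] (5+8,2*2+1) = (13,5)

13,5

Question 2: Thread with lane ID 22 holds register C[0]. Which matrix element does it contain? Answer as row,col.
22: grp=5,tig=2
[0] (5+0,2*2+0) = (5,4)

5,4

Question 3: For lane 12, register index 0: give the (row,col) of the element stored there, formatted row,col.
3,0

lane 12→12/4=3, 12 mod 4=0
i=0  r:3+0→3  c:2·0+0→0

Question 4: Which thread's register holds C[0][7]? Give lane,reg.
3,1

r=0->g=0,rb=0  c=7->t=3,b0=1
L=0*4+3=3  i=0*2+1=1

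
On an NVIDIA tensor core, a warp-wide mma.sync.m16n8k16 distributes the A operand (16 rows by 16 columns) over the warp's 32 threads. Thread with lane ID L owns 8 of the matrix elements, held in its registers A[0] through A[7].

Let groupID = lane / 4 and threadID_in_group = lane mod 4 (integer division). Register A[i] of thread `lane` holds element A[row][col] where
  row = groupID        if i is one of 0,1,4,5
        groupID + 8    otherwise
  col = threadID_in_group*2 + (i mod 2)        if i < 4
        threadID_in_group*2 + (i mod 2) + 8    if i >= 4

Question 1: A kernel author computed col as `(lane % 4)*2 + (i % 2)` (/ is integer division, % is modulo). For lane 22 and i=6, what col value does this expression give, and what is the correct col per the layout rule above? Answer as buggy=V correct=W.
buggy=4 correct=12

`(lane % 4)*2 + (i % 2)`[22,6]⇒4
22: gr=5,th=2
[6] (5+8,2*2+0+8) = (13,12)
col: 4 vs 12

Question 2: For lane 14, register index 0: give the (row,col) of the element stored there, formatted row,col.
3,4

L=14->gid=14>>2=3, tid=14&3=2
[0]->row 3+0=3  col 2·2+0+0=4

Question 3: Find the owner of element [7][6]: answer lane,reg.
r=7->g=7,rb=0  c=6->cb=0,t=3,b0=0
L=7*4+3=31  i=0*4+0*2+0=0

31,0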